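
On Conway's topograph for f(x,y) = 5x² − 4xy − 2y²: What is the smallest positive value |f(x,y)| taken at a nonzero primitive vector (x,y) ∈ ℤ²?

descent: ρ → (-2,4,5)  [lands on river]
river: ρ → (5,6,-1)
river: ρ → (-1,6,5)
river: ρ → (5,4,-2)
closes: descent 1, river 4
min |a| on river = 1

1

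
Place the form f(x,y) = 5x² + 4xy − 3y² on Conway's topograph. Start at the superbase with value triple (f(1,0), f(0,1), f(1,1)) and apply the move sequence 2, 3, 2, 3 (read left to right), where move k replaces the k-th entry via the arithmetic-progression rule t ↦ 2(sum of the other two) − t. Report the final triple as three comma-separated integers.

start (5,-3,6) = (f(1,0),f(0,1),f(1,1))
replace slot 2: 2·(5+6) − (-3) = 25 → (5,25,6)
replace slot 3: 2·(5+25) − 6 = 54 → (5,25,54)
replace slot 2: 2·(5+54) − 25 = 93 → (5,93,54)
replace slot 3: 2·(5+93) − 54 = 142 → (5,93,142)

5,93,142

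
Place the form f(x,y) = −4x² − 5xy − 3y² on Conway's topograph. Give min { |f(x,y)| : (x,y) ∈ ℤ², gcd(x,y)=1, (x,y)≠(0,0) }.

translate: b→-3 (≡5 mod 8), so (4,5,3)→(4,-3,2)
flip: (4,-3,2)→(2,3,4)
translate: b→-1 (≡3 mod 4), so (2,3,4)→(2,-1,3)
reduced (well bottom): (2,-1,3) with a≤c, −a<b≤a
well minimum |f| = |-2| = 2 (negative-definite)

2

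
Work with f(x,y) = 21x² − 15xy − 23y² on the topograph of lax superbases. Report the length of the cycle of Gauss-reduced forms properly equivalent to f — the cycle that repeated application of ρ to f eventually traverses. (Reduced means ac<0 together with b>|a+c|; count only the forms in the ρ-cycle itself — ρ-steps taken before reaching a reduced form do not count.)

D = 2157, ⌊√D⌋ = 46
descent: ρ → (-23,15,21)  [lands on river]
river: ρ → (21,27,-17)
river: ρ → (-17,41,7)
river: ρ → (7,43,-11)
river: ρ → (-11,45,3)
river: ρ → (3,45,-11)
river: ρ → (-11,43,7)
river: ρ → (7,41,-17)
river: ρ → (-17,27,21)
river: ρ → (21,15,-23)
river: ρ → (-23,31,13)
river: ρ → (13,21,-33)
river: ρ → (-33,45,1)
river: ρ → (1,45,-33)
river: ρ → (-33,21,13)
river: ρ → (13,31,-23)
ρ-cycle length = 16 (tail of 1 descent step not counted)

16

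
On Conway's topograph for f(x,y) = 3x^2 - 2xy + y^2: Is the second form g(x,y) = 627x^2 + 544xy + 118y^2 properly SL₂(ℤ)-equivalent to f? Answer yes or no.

D₁ = -8, D₂ = -8
f: flip: (3,-2,1)→(1,2,3)
f: translate: b→0 (≡2 mod 2), so (1,2,3)→(1,0,2)
f: reduced (well bottom): (1,0,2) with a≤c, −a<b≤a
g: flip: (627,544,118)→(118,-544,627)
g: translate: b→-72 (≡-544 mod 236), so (118,-544,627)→(118,-72,11)
g: flip: (118,-72,11)→(11,72,118)
g: translate: b→6 (≡72 mod 22), so (11,72,118)→(11,6,1)
g: flip: (11,6,1)→(1,-6,11)
g: translate: b→0 (≡-6 mod 2), so (1,-6,11)→(1,0,2)
g: reduced (well bottom): (1,0,2) with a≤c, −a<b≤a
reduced forms (1, 0, 2) vs (1, 0, 2) ⇒ equivalent

yes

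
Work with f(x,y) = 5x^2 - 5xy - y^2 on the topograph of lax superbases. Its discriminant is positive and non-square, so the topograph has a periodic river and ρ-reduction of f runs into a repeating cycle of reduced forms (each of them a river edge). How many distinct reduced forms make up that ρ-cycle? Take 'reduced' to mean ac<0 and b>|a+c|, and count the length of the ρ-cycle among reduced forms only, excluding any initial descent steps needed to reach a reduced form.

D = 45, ⌊√D⌋ = 6
descent: ρ → (-1,5,5)  [lands on river]
river: ρ → (5,5,-1)
ρ-cycle length = 2 (tail of 1 descent step not counted)

2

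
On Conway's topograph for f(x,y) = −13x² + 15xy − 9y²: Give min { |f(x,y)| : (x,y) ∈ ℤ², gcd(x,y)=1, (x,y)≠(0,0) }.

translate: b→11 (≡-15 mod 26), so (13,-15,9)→(13,11,7)
flip: (13,11,7)→(7,-11,13)
translate: b→3 (≡-11 mod 14), so (7,-11,13)→(7,3,9)
reduced (well bottom): (7,3,9) with a≤c, −a<b≤a
well minimum |f| = |-7| = 7 (negative-definite)

7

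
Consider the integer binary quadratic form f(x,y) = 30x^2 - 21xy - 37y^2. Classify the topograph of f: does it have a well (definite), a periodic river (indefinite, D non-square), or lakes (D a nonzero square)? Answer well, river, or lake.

D = b²−4ac = (-21)² − 4·30·(-37) = 4881
D > 0 non-square ⇒ indefinite ⇒ periodic river

river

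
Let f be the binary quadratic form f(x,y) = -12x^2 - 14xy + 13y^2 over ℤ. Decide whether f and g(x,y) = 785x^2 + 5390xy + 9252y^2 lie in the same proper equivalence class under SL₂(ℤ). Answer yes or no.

D₁ = 820, D₂ = 820
river cycle of f (length 12): (13, 14, -12), (-12, 10, 15), (15, 20, -7), (-7, 22, 12), (12, 26, -3), (-3, 28, 3), (3, 26, -12), (-12, 22, 7), (7, 20, -15), (-15, 10, 12), … (2 more)
river cycle of g (length 12): (13, 14, -12), (-12, 10, 15), (15, 20, -7), (-7, 22, 12), (12, 26, -3), (-3, 28, 3), (3, 26, -12), (-12, 22, 7), (7, 20, -15), (-15, 10, 12), … (2 more)
cycles coincide ⇒ equivalent

yes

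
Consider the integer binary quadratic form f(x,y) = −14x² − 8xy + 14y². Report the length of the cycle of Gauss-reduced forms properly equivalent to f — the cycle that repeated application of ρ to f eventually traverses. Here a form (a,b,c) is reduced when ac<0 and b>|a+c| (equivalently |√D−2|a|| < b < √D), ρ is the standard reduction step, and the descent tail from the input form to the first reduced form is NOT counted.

D = 848, ⌊√D⌋ = 29
descent: ρ → (14,8,-14)  [lands on river]
river: ρ → (-14,20,8)
river: ρ → (8,28,-2)
river: ρ → (-2,28,8)
river: ρ → (8,20,-14)
river: ρ → (-14,8,14)
river: ρ → (14,20,-8)
river: ρ → (-8,28,2)
river: ρ → (2,28,-8)
river: ρ → (-8,20,14)
ρ-cycle length = 10 (tail of 1 descent step not counted)

10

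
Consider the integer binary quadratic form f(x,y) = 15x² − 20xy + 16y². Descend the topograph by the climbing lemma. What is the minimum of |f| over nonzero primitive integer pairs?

translate: b→10 (≡-20 mod 30), so (15,-20,16)→(15,10,11)
flip: (15,10,11)→(11,-10,15)
reduced (well bottom): (11,-10,15) with a≤c, −a<b≤a
well minimum = a = 11

11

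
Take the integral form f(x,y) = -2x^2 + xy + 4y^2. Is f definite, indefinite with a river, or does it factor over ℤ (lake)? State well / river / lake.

D = b²−4ac = 1² − 4·(-2)·4 = 33
D > 0 non-square ⇒ indefinite ⇒ periodic river

river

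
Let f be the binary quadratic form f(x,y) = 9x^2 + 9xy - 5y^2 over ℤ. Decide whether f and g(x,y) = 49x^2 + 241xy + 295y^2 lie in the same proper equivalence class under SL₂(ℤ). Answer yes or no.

D₁ = 261, D₂ = 261
river cycle of f (length 8): (-5, 11, 7), (7, 3, -9), (-9, 15, 1), (1, 15, -9), (-9, 3, 7), (7, 11, -5), (-5, 9, 9), (9, 9, -5)
river cycle of g (length 8): (9, 9, -5), (-5, 11, 7), (7, 3, -9), (-9, 15, 1), (1, 15, -9), (-9, 3, 7), (7, 11, -5), (-5, 9, 9)
cycles coincide ⇒ equivalent

yes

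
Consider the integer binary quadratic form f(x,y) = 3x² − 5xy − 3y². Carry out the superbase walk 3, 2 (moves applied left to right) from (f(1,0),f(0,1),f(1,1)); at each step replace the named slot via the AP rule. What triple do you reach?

start (3,-3,-5) = (f(1,0),f(0,1),f(1,1))
replace slot 3: 2·(3+(-3)) − (-5) = 5 → (3,-3,5)
replace slot 2: 2·(3+5) − (-3) = 19 → (3,19,5)

3,19,5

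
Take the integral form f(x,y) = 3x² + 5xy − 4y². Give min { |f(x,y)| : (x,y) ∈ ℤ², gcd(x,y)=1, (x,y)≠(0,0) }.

river: ρ → (-4,3,4)
river: ρ → (4,5,-3)
river: ρ → (-3,7,2)
river: ρ → (2,5,-6)
river: ρ → (-6,7,1)
river: ρ → (1,7,-6)
river: ρ → (-6,5,2)
river: ρ → (2,7,-3)
river: ρ → (-3,5,4)
river: ρ → (4,3,-4)
river: ρ → (-4,5,3)
river: ρ → (3,7,-2)
river: ρ → (-2,5,6)
river: ρ → (6,7,-1)
river: ρ → (-1,7,6)
river: ρ → (6,5,-2)
river: ρ → (-2,7,3)
river: ρ → (3,5,-4)
closes: descent 0, river 18
min |a| on river = 1

1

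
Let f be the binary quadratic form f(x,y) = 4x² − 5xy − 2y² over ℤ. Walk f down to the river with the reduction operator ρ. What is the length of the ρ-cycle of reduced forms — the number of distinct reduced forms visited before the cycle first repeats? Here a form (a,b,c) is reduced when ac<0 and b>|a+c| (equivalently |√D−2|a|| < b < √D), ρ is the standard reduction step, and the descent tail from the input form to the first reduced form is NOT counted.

D = 57, ⌊√D⌋ = 7
descent: ρ → (-2,5,4)  [lands on river]
river: ρ → (4,3,-3)
river: ρ → (-3,3,4)
river: ρ → (4,5,-2)
river: ρ → (-2,7,1)
river: ρ → (1,7,-2)
ρ-cycle length = 6 (tail of 1 descent step not counted)

6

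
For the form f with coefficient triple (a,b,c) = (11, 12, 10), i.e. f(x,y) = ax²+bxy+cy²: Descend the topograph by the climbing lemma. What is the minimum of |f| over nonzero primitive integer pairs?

translate: b→-10 (≡12 mod 22), so (11,12,10)→(11,-10,9)
flip: (11,-10,9)→(9,10,11)
translate: b→-8 (≡10 mod 18), so (9,10,11)→(9,-8,10)
reduced (well bottom): (9,-8,10) with a≤c, −a<b≤a
well minimum = a = 9

9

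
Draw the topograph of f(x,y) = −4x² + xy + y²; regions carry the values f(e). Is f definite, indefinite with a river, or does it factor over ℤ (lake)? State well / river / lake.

D = b²−4ac = 1² − 4·(-4)·1 = 17
D > 0 non-square ⇒ indefinite ⇒ periodic river

river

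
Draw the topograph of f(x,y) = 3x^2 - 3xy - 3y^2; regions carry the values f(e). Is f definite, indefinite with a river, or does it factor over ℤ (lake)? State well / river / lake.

D = b²−4ac = (-3)² − 4·3·(-3) = 45
D > 0 non-square ⇒ indefinite ⇒ periodic river

river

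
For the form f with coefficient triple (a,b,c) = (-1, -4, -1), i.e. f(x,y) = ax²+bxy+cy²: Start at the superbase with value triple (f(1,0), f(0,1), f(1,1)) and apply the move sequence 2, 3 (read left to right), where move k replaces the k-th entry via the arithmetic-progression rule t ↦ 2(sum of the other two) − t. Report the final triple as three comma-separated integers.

start (-1,-1,-6) = (f(1,0),f(0,1),f(1,1))
replace slot 2: 2·((-1)+(-6)) − (-1) = -13 → (-1,-13,-6)
replace slot 3: 2·((-1)+(-13)) − (-6) = -22 → (-1,-13,-22)

-1,-13,-22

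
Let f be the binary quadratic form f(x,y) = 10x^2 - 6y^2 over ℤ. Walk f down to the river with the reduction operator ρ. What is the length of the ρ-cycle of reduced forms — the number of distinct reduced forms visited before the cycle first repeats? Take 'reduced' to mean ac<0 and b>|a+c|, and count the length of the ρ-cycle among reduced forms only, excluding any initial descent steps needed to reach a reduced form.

D = 240, ⌊√D⌋ = 15
descent: ρ → (-6,12,4)  [lands on river]
river: ρ → (4,12,-6)
ρ-cycle length = 2 (tail of 1 descent step not counted)

2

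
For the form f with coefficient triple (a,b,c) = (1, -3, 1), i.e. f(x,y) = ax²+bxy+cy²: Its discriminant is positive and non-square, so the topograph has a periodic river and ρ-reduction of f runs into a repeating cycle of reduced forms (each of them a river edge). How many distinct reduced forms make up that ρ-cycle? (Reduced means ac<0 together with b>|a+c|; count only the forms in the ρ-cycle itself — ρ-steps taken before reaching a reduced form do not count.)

D = 5, ⌊√D⌋ = 2
descent: ρ → (1,1,-1)  [lands on river]
river: ρ → (-1,1,1)
ρ-cycle length = 2 (tail of 1 descent step not counted)

2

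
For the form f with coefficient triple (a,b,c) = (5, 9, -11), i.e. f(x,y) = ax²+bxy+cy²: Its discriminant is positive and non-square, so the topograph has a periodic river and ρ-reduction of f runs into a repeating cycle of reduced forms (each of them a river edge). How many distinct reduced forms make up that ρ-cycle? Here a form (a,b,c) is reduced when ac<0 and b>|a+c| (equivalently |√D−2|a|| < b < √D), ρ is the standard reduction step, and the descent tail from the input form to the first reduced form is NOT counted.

D = 301, ⌊√D⌋ = 17
river: ρ → (-11,13,3)
river: ρ → (3,17,-1)
river: ρ → (-1,17,3)
river: ρ → (3,13,-11)
river: ρ → (-11,9,5)
river: ρ → (5,11,-9)
river: ρ → (-9,7,7)
river: ρ → (7,7,-9)
river: ρ → (-9,11,5)
river: ρ → (5,9,-11)
ρ-cycle length = 10 (tail of 0 descent steps not counted)

10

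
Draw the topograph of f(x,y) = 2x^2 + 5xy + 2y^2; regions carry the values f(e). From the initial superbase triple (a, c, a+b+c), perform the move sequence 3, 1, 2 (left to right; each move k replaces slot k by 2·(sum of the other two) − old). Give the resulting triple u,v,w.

start (2,2,9) = (f(1,0),f(0,1),f(1,1))
replace slot 3: 2·(2+2) − 9 = -1 → (2,2,-1)
replace slot 1: 2·(2+(-1)) − 2 = 0 → (0,2,-1)
replace slot 2: 2·(0+(-1)) − 2 = -4 → (0,-4,-1)

0,-4,-1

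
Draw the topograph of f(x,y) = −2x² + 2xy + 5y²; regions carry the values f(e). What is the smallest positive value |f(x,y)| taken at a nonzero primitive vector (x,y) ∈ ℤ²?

descent: ρ → (5,-2,-2)
descent: ρ → (-2,6,1)  [lands on river]
river: ρ → (1,6,-2)
closes: descent 2, river 2
min |a| on river = 1

1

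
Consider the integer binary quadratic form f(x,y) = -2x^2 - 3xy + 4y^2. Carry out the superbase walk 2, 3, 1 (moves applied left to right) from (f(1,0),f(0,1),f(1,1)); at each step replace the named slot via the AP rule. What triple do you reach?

start (-2,4,-1) = (f(1,0),f(0,1),f(1,1))
replace slot 2: 2·((-2)+(-1)) − 4 = -10 → (-2,-10,-1)
replace slot 3: 2·((-2)+(-10)) − (-1) = -23 → (-2,-10,-23)
replace slot 1: 2·((-10)+(-23)) − (-2) = -64 → (-64,-10,-23)

-64,-10,-23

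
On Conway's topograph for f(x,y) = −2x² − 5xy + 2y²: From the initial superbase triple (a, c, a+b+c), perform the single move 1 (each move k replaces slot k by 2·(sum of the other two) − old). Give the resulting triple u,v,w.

start (-2,2,-5) = (f(1,0),f(0,1),f(1,1))
replace slot 1: 2·(2+(-5)) − (-2) = -4 → (-4,2,-5)

-4,2,-5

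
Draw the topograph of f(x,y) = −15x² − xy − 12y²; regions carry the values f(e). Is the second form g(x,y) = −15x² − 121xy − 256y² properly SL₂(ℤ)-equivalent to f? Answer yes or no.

D₁ = -719, D₂ = -719
f is negative-definite; reduce −f:
−f: flip: (15,1,12)→(12,-1,15)
−f: reduced (well bottom): (12,-1,15) with a≤c, −a<b≤a
flip sign back: reduced form of f is (-12,1,-15)
g is negative-definite; reduce −g:
−g: translate: b→1 (≡121 mod 30), so (15,121,256)→(15,1,12)
−g: flip: (15,1,12)→(12,-1,15)
−g: reduced (well bottom): (12,-1,15) with a≤c, −a<b≤a
flip sign back: reduced form of g is (-12,1,-15)
reduced forms (-12, 1, -15) vs (-12, 1, -15) ⇒ equivalent

yes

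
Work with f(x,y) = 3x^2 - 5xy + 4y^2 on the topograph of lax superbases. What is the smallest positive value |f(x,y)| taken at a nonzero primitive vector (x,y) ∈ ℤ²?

translate: b→1 (≡-5 mod 6), so (3,-5,4)→(3,1,2)
flip: (3,1,2)→(2,-1,3)
reduced (well bottom): (2,-1,3) with a≤c, −a<b≤a
well minimum = a = 2

2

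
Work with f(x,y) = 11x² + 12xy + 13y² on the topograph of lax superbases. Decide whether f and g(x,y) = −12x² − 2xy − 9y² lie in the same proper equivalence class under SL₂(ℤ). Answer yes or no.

D₁ = -428, D₂ = -428
f: translate: b→-10 (≡12 mod 22), so (11,12,13)→(11,-10,12)
f: reduced (well bottom): (11,-10,12) with a≤c, −a<b≤a
g is negative-definite; reduce −g:
−g: flip: (12,2,9)→(9,-2,12)
−g: reduced (well bottom): (9,-2,12) with a≤c, −a<b≤a
flip sign back: reduced form of g is (-9,2,-12)
reduced forms (11, -10, 12) vs (-9, 2, -12) ⇒ inequivalent

no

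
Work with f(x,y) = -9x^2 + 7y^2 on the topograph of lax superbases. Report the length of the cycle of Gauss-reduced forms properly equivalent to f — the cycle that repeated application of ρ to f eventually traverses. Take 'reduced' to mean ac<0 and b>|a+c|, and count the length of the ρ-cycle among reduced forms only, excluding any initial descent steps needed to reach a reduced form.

D = 252, ⌊√D⌋ = 15
descent: ρ → (7,14,-2)  [lands on river]
river: ρ → (-2,14,7)
ρ-cycle length = 2 (tail of 1 descent step not counted)

2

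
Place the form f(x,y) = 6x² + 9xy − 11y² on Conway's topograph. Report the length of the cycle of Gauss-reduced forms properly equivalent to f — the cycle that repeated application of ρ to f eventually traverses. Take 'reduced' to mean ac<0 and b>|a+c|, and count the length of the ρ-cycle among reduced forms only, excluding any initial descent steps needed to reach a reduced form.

D = 345, ⌊√D⌋ = 18
river: ρ → (-11,13,4)
river: ρ → (4,11,-14)
river: ρ → (-14,17,1)
river: ρ → (1,17,-14)
river: ρ → (-14,11,4)
river: ρ → (4,13,-11)
river: ρ → (-11,9,6)
river: ρ → (6,15,-5)
river: ρ → (-5,15,6)
river: ρ → (6,9,-11)
ρ-cycle length = 10 (tail of 0 descent steps not counted)

10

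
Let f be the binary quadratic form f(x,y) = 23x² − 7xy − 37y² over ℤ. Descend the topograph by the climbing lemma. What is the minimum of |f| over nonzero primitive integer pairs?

descent: ρ → (-37,7,23)
descent: ρ → (23,39,-21)  [lands on river]
river: ρ → (-21,45,17)
river: ρ → (17,57,-3)
river: ρ → (-3,57,17)
river: ρ → (17,45,-21)
river: ρ → (-21,39,23)
river: ρ → (23,53,-7)
river: ρ → (-7,45,51)
river: ρ → (51,57,-1)
river: ρ → (-1,57,51)
river: ρ → (51,45,-7)
river: ρ → (-7,53,23)
closes: descent 2, river 12
min |a| on river = 1

1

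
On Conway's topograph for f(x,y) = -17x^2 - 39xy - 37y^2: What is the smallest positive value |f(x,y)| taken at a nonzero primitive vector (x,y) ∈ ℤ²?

translate: b→5 (≡39 mod 34), so (17,39,37)→(17,5,15)
flip: (17,5,15)→(15,-5,17)
reduced (well bottom): (15,-5,17) with a≤c, −a<b≤a
well minimum |f| = |-15| = 15 (negative-definite)

15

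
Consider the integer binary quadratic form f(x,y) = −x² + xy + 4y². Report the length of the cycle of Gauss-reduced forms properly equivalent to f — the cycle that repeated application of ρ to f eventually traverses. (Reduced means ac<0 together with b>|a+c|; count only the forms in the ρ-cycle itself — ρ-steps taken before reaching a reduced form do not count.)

D = 17, ⌊√D⌋ = 4
descent: ρ → (4,-1,-1)
descent: ρ → (-1,3,2)  [lands on river]
river: ρ → (2,1,-2)
river: ρ → (-2,3,1)
river: ρ → (1,3,-2)
river: ρ → (-2,1,2)
river: ρ → (2,3,-1)
ρ-cycle length = 6 (tail of 2 descent steps not counted)

6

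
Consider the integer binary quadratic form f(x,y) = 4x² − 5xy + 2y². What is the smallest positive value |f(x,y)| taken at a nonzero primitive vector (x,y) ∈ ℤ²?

translate: b→3 (≡-5 mod 8), so (4,-5,2)→(4,3,1)
flip: (4,3,1)→(1,-3,4)
translate: b→1 (≡-3 mod 2), so (1,-3,4)→(1,1,2)
reduced (well bottom): (1,1,2) with a≤c, −a<b≤a
well minimum = a = 1

1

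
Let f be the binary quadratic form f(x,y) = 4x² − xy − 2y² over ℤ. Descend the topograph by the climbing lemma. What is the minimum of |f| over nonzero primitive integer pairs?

descent: ρ → (-2,5,1)  [lands on river]
river: ρ → (1,5,-2)
river: ρ → (-2,3,3)
river: ρ → (3,3,-2)
closes: descent 1, river 4
min |a| on river = 1

1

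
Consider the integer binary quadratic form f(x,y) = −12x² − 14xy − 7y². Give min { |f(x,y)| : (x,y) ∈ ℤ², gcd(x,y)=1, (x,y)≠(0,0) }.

translate: b→-10 (≡14 mod 24), so (12,14,7)→(12,-10,5)
flip: (12,-10,5)→(5,10,12)
translate: b→0 (≡10 mod 10), so (5,10,12)→(5,0,7)
reduced (well bottom): (5,0,7) with a≤c, −a<b≤a
well minimum |f| = |-5| = 5 (negative-definite)

5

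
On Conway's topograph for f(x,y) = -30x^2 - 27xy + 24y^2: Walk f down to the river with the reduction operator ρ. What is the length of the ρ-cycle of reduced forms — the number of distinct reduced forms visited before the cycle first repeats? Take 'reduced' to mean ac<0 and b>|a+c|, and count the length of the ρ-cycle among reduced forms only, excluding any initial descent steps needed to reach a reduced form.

D = 3609, ⌊√D⌋ = 60
descent: ρ → (24,27,-30)  [lands on river]
river: ρ → (-30,33,21)
river: ρ → (21,51,-12)
river: ρ → (-12,45,33)
river: ρ → (33,21,-24)
river: ρ → (-24,27,30)
river: ρ → (30,33,-21)
river: ρ → (-21,51,12)
river: ρ → (12,45,-33)
river: ρ → (-33,21,24)
ρ-cycle length = 10 (tail of 1 descent step not counted)

10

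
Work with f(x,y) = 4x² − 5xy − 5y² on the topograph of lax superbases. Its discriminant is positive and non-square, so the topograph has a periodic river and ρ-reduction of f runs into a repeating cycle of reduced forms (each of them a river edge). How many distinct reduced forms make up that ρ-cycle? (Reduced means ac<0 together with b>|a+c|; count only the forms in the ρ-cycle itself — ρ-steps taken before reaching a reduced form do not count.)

D = 105, ⌊√D⌋ = 10
descent: ρ → (-5,5,4)  [lands on river]
river: ρ → (4,3,-6)
river: ρ → (-6,9,1)
river: ρ → (1,9,-6)
river: ρ → (-6,3,4)
river: ρ → (4,5,-5)
ρ-cycle length = 6 (tail of 1 descent step not counted)

6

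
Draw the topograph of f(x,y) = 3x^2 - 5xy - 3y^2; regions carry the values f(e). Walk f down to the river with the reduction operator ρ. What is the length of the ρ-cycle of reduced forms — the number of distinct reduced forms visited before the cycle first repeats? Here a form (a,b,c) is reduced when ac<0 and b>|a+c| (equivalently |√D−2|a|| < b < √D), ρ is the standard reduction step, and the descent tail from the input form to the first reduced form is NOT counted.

D = 61, ⌊√D⌋ = 7
descent: ρ → (-3,5,3)  [lands on river]
river: ρ → (3,7,-1)
river: ρ → (-1,7,3)
river: ρ → (3,5,-3)
river: ρ → (-3,7,1)
river: ρ → (1,7,-3)
ρ-cycle length = 6 (tail of 1 descent step not counted)

6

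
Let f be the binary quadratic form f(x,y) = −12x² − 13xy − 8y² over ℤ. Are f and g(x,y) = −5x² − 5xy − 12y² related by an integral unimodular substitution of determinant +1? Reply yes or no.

D₁ = -215, D₂ = -215
f is negative-definite; reduce −f:
−f: translate: b→-11 (≡13 mod 24), so (12,13,8)→(12,-11,7)
−f: flip: (12,-11,7)→(7,11,12)
−f: translate: b→-3 (≡11 mod 14), so (7,11,12)→(7,-3,8)
−f: reduced (well bottom): (7,-3,8) with a≤c, −a<b≤a
flip sign back: reduced form of f is (-7,3,-8)
g is negative-definite; reduce −g:
−g: reduced (well bottom): (5,5,12) with a≤c, −a<b≤a
flip sign back: reduced form of g is (-5,-5,-12)
reduced forms (-7, 3, -8) vs (-5, -5, -12) ⇒ inequivalent

no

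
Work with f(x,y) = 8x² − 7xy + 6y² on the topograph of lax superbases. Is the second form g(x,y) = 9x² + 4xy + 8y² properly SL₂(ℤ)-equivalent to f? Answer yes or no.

D₁ = -143, D₂ = -272
discriminants differ ⇒ not SL₂(ℤ)-equivalent

no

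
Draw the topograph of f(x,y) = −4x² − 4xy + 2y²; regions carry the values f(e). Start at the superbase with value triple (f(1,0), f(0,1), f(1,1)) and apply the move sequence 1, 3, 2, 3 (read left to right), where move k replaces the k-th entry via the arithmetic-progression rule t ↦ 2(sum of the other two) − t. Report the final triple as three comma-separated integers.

start (-4,2,-6) = (f(1,0),f(0,1),f(1,1))
replace slot 1: 2·(2+(-6)) − (-4) = -4 → (-4,2,-6)
replace slot 3: 2·((-4)+2) − (-6) = 2 → (-4,2,2)
replace slot 2: 2·((-4)+2) − 2 = -6 → (-4,-6,2)
replace slot 3: 2·((-4)+(-6)) − 2 = -22 → (-4,-6,-22)

-4,-6,-22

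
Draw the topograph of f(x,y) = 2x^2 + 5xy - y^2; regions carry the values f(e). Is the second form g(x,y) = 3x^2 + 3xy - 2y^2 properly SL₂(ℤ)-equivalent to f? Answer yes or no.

D₁ = 33, D₂ = 33
river cycle of f (length 4): (-1, 5, 2), (2, 3, -3), (-3, 3, 2), (2, 5, -1)
river cycle of g (length 4): (-2, 5, 1), (1, 5, -2), (-2, 3, 3), (3, 3, -2)
cycles differ ⇒ inequivalent

no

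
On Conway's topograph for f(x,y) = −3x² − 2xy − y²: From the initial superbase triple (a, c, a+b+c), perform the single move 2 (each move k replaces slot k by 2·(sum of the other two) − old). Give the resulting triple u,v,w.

start (-3,-1,-6) = (f(1,0),f(0,1),f(1,1))
replace slot 2: 2·((-3)+(-6)) − (-1) = -17 → (-3,-17,-6)

-3,-17,-6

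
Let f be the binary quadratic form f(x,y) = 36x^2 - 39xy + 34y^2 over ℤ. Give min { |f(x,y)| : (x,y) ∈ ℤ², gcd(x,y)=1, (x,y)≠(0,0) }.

translate: b→33 (≡-39 mod 72), so (36,-39,34)→(36,33,31)
flip: (36,33,31)→(31,-33,36)
translate: b→29 (≡-33 mod 62), so (31,-33,36)→(31,29,34)
reduced (well bottom): (31,29,34) with a≤c, −a<b≤a
well minimum = a = 31

31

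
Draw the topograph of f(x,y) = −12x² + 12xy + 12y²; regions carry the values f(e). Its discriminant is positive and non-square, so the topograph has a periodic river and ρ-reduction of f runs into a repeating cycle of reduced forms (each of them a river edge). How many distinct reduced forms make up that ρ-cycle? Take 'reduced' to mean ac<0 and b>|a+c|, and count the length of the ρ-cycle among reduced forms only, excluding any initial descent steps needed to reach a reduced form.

D = 720, ⌊√D⌋ = 26
river: ρ → (12,12,-12)
river: ρ → (-12,12,12)
ρ-cycle length = 2 (tail of 0 descent steps not counted)

2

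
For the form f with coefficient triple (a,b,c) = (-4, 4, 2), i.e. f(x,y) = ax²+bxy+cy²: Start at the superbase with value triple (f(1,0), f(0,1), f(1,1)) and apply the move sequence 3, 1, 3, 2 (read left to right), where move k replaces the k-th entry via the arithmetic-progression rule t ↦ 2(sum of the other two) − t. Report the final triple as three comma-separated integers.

start (-4,2,2) = (f(1,0),f(0,1),f(1,1))
replace slot 3: 2·((-4)+2) − 2 = -6 → (-4,2,-6)
replace slot 1: 2·(2+(-6)) − (-4) = -4 → (-4,2,-6)
replace slot 3: 2·((-4)+2) − (-6) = 2 → (-4,2,2)
replace slot 2: 2·((-4)+2) − 2 = -6 → (-4,-6,2)

-4,-6,2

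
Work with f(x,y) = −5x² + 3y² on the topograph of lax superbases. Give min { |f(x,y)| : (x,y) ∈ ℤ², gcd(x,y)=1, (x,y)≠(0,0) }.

descent: ρ → (3,6,-2)  [lands on river]
river: ρ → (-2,6,3)
closes: descent 1, river 2
min |a| on river = 2

2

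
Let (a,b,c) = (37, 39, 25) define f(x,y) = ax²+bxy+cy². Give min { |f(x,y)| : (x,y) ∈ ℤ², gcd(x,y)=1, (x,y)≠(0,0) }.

translate: b→-35 (≡39 mod 74), so (37,39,25)→(37,-35,23)
flip: (37,-35,23)→(23,35,37)
translate: b→-11 (≡35 mod 46), so (23,35,37)→(23,-11,25)
reduced (well bottom): (23,-11,25) with a≤c, −a<b≤a
well minimum = a = 23

23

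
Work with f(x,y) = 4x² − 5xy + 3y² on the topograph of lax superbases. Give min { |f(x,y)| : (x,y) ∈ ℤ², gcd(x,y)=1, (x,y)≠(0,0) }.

translate: b→3 (≡-5 mod 8), so (4,-5,3)→(4,3,2)
flip: (4,3,2)→(2,-3,4)
translate: b→1 (≡-3 mod 4), so (2,-3,4)→(2,1,3)
reduced (well bottom): (2,1,3) with a≤c, −a<b≤a
well minimum = a = 2

2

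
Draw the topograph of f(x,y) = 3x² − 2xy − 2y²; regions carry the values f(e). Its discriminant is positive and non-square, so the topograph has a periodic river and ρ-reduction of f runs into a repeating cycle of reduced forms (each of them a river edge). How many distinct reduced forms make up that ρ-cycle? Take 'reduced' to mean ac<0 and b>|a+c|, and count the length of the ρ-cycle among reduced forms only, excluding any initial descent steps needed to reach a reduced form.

D = 28, ⌊√D⌋ = 5
descent: ρ → (-2,2,3)  [lands on river]
river: ρ → (3,4,-1)
river: ρ → (-1,4,3)
river: ρ → (3,2,-2)
ρ-cycle length = 4 (tail of 1 descent step not counted)

4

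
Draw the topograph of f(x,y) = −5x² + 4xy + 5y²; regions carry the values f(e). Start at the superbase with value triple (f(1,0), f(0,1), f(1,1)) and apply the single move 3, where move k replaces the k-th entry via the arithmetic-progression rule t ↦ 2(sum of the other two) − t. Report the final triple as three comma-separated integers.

start (-5,5,4) = (f(1,0),f(0,1),f(1,1))
replace slot 3: 2·((-5)+5) − 4 = -4 → (-5,5,-4)

-5,5,-4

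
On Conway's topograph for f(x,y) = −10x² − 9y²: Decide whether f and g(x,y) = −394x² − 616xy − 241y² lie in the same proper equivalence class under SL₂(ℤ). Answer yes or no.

D₁ = -360, D₂ = -360
f is negative-definite; reduce −f:
−f: flip: (10,0,9)→(9,0,10)
−f: reduced (well bottom): (9,0,10) with a≤c, −a<b≤a
flip sign back: reduced form of f is (-9,0,-10)
g is negative-definite; reduce −g:
−g: translate: b→-172 (≡616 mod 788), so (394,616,241)→(394,-172,19)
−g: flip: (394,-172,19)→(19,172,394)
−g: translate: b→-18 (≡172 mod 38), so (19,172,394)→(19,-18,9)
−g: flip: (19,-18,9)→(9,18,19)
−g: translate: b→0 (≡18 mod 18), so (9,18,19)→(9,0,10)
−g: reduced (well bottom): (9,0,10) with a≤c, −a<b≤a
flip sign back: reduced form of g is (-9,0,-10)
reduced forms (-9, 0, -10) vs (-9, 0, -10) ⇒ equivalent

yes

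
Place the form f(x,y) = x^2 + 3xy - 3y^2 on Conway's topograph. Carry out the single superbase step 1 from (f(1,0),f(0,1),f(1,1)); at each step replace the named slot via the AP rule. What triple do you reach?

start (1,-3,1) = (f(1,0),f(0,1),f(1,1))
replace slot 1: 2·((-3)+1) − 1 = -5 → (-5,-3,1)

-5,-3,1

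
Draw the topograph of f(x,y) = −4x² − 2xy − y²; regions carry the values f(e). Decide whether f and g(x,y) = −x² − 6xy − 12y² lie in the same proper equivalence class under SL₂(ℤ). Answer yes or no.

D₁ = -12, D₂ = -12
f is negative-definite; reduce −f:
−f: flip: (4,2,1)→(1,-2,4)
−f: translate: b→0 (≡-2 mod 2), so (1,-2,4)→(1,0,3)
−f: reduced (well bottom): (1,0,3) with a≤c, −a<b≤a
flip sign back: reduced form of f is (-1,0,-3)
g is negative-definite; reduce −g:
−g: translate: b→0 (≡6 mod 2), so (1,6,12)→(1,0,3)
−g: reduced (well bottom): (1,0,3) with a≤c, −a<b≤a
flip sign back: reduced form of g is (-1,0,-3)
reduced forms (-1, 0, -3) vs (-1, 0, -3) ⇒ equivalent

yes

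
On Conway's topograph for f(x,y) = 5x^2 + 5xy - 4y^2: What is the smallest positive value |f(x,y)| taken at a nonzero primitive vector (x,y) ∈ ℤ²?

river: ρ → (-4,3,6)
river: ρ → (6,9,-1)
river: ρ → (-1,9,6)
river: ρ → (6,3,-4)
river: ρ → (-4,5,5)
river: ρ → (5,5,-4)
closes: descent 0, river 6
min |a| on river = 1

1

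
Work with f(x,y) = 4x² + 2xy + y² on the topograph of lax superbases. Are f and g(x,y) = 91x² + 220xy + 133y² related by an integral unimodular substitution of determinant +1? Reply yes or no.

D₁ = -12, D₂ = -12
f: flip: (4,2,1)→(1,-2,4)
f: translate: b→0 (≡-2 mod 2), so (1,-2,4)→(1,0,3)
f: reduced (well bottom): (1,0,3) with a≤c, −a<b≤a
g: translate: b→38 (≡220 mod 182), so (91,220,133)→(91,38,4)
g: flip: (91,38,4)→(4,-38,91)
g: translate: b→2 (≡-38 mod 8), so (4,-38,91)→(4,2,1)
g: flip: (4,2,1)→(1,-2,4)
g: translate: b→0 (≡-2 mod 2), so (1,-2,4)→(1,0,3)
g: reduced (well bottom): (1,0,3) with a≤c, −a<b≤a
reduced forms (1, 0, 3) vs (1, 0, 3) ⇒ equivalent

yes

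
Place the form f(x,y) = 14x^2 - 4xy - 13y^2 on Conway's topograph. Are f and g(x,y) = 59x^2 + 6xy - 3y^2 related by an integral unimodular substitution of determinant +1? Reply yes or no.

D₁ = 744, D₂ = 744
river cycle of f (length 10): (-13, 4, 14), (14, 24, -3), (-3, 24, 14), (14, 4, -13), (-13, 22, 5), (5, 18, -21), (-21, 24, 2), (2, 24, -21), (-21, 18, 5), (5, 22, -13)
river cycle of g (length 10): (-3, 24, 14), (14, 4, -13), (-13, 22, 5), (5, 18, -21), (-21, 24, 2), (2, 24, -21), (-21, 18, 5), (5, 22, -13), (-13, 4, 14), (14, 24, -3)
cycles coincide ⇒ equivalent

yes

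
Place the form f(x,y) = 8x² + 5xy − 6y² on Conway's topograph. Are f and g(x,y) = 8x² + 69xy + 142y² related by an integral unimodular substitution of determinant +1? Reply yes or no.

D₁ = 217, D₂ = 217
river cycle of f (length 16): (-6, 7, 7), (7, 7, -6), (-6, 5, 8), (8, 11, -3), (-3, 13, 4), (4, 11, -6), (-6, 13, 2), (2, 11, -12), (-12, 13, 1), (1, 13, -12), … (6 more)
river cycle of g (length 16): (8, 5, -6), (-6, 7, 7), (7, 7, -6), (-6, 5, 8), (8, 11, -3), (-3, 13, 4), (4, 11, -6), (-6, 13, 2), (2, 11, -12), (-12, 13, 1), … (6 more)
cycles coincide ⇒ equivalent

yes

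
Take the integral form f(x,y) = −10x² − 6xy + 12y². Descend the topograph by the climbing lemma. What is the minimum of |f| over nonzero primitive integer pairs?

descent: ρ → (12,6,-10)  [lands on river]
river: ρ → (-10,14,8)
river: ρ → (8,18,-6)
river: ρ → (-6,18,8)
river: ρ → (8,14,-10)
river: ρ → (-10,6,12)
river: ρ → (12,18,-4)
river: ρ → (-4,22,2)
river: ρ → (2,22,-4)
river: ρ → (-4,18,12)
closes: descent 1, river 10
min |a| on river = 2

2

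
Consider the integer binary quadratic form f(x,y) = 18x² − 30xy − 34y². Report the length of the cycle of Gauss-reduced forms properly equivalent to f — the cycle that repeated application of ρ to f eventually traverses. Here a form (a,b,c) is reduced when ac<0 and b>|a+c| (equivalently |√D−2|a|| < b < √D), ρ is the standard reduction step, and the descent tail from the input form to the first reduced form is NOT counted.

D = 3348, ⌊√D⌋ = 57
descent: ρ → (-34,30,18)  [lands on river]
river: ρ → (18,42,-22)
river: ρ → (-22,46,14)
river: ρ → (14,38,-34)
ρ-cycle length = 4 (tail of 1 descent step not counted)

4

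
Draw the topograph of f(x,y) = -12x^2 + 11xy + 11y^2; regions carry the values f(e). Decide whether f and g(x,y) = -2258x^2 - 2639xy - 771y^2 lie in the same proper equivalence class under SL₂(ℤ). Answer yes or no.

D₁ = 649, D₂ = 649
river cycle of f (length 34): (11, 11, -12), (-12, 13, 10), (10, 7, -15), (-15, 23, 2), (2, 25, -3), (-3, 23, 10), (10, 17, -9), (-9, 19, 8), (8, 13, -15), (-15, 17, 6), … (24 more)
river cycle of g (length 34): (-12, 11, 11), (11, 11, -12), (-12, 13, 10), (10, 7, -15), (-15, 23, 2), (2, 25, -3), (-3, 23, 10), (10, 17, -9), (-9, 19, 8), (8, 13, -15), … (24 more)
cycles coincide ⇒ equivalent

yes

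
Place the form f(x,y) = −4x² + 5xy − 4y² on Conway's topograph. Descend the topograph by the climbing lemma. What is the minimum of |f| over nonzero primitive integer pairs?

translate: b→3 (≡-5 mod 8), so (4,-5,4)→(4,3,3)
flip: (4,3,3)→(3,-3,4)
translate: b→3 (≡-3 mod 6), so (3,-3,4)→(3,3,4)
reduced (well bottom): (3,3,4) with a≤c, −a<b≤a
well minimum |f| = |-3| = 3 (negative-definite)

3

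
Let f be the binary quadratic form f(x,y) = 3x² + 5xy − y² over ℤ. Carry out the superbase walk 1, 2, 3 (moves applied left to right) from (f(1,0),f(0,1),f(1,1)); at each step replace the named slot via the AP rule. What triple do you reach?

start (3,-1,7) = (f(1,0),f(0,1),f(1,1))
replace slot 1: 2·((-1)+7) − 3 = 9 → (9,-1,7)
replace slot 2: 2·(9+7) − (-1) = 33 → (9,33,7)
replace slot 3: 2·(9+33) − 7 = 77 → (9,33,77)

9,33,77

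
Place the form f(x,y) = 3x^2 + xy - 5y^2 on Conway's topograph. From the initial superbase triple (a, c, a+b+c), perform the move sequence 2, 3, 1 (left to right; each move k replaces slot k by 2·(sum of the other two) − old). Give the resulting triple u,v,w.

start (3,-5,-1) = (f(1,0),f(0,1),f(1,1))
replace slot 2: 2·(3+(-1)) − (-5) = 9 → (3,9,-1)
replace slot 3: 2·(3+9) − (-1) = 25 → (3,9,25)
replace slot 1: 2·(9+25) − 3 = 65 → (65,9,25)

65,9,25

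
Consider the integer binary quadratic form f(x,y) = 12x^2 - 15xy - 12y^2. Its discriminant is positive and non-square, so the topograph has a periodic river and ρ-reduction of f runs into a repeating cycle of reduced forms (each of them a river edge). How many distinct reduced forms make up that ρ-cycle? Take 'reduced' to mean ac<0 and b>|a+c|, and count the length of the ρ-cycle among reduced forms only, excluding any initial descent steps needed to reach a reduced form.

D = 801, ⌊√D⌋ = 28
descent: ρ → (-12,15,12)  [lands on river]
river: ρ → (12,9,-15)
river: ρ → (-15,21,6)
river: ρ → (6,27,-3)
river: ρ → (-3,27,6)
river: ρ → (6,21,-15)
river: ρ → (-15,9,12)
river: ρ → (12,15,-12)
river: ρ → (-12,9,15)
river: ρ → (15,21,-6)
river: ρ → (-6,27,3)
river: ρ → (3,27,-6)
river: ρ → (-6,21,15)
river: ρ → (15,9,-12)
ρ-cycle length = 14 (tail of 1 descent step not counted)

14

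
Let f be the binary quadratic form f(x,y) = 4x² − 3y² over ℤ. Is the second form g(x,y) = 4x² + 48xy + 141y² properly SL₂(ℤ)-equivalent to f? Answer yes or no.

D₁ = 48, D₂ = 48
river cycle of f (length 2): (-3, 6, 1), (1, 6, -3)
river cycle of g (length 2): (-3, 6, 1), (1, 6, -3)
cycles coincide ⇒ equivalent

yes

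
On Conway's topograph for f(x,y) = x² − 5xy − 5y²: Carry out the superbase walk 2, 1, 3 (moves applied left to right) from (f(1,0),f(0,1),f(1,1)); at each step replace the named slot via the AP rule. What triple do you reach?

start (1,-5,-9) = (f(1,0),f(0,1),f(1,1))
replace slot 2: 2·(1+(-9)) − (-5) = -11 → (1,-11,-9)
replace slot 1: 2·((-11)+(-9)) − 1 = -41 → (-41,-11,-9)
replace slot 3: 2·((-41)+(-11)) − (-9) = -95 → (-41,-11,-95)

-41,-11,-95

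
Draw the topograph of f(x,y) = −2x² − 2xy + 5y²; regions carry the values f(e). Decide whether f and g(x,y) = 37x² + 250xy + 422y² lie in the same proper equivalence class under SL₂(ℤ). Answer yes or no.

D₁ = 44, D₂ = 44
river cycle of f (length 2): (-2, 6, 1), (1, 6, -2)
river cycle of g (length 2): (-2, 6, 1), (1, 6, -2)
cycles coincide ⇒ equivalent

yes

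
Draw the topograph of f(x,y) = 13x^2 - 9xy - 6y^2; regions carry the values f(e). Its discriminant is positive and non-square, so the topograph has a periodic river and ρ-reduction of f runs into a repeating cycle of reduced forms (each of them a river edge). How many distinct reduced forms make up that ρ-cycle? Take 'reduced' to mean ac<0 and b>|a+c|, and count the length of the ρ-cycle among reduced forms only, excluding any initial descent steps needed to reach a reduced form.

D = 393, ⌊√D⌋ = 19
descent: ρ → (-6,9,13)  [lands on river]
river: ρ → (13,17,-2)
river: ρ → (-2,19,4)
river: ρ → (4,13,-14)
river: ρ → (-14,15,3)
river: ρ → (3,15,-14)
river: ρ → (-14,13,4)
river: ρ → (4,19,-2)
river: ρ → (-2,17,13)
river: ρ → (13,9,-6)
river: ρ → (-6,15,7)
river: ρ → (7,13,-8)
river: ρ → (-8,19,1)
river: ρ → (1,19,-8)
river: ρ → (-8,13,7)
river: ρ → (7,15,-6)
ρ-cycle length = 16 (tail of 1 descent step not counted)

16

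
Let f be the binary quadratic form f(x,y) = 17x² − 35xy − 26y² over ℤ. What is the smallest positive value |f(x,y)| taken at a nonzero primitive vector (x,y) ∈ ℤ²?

descent: ρ → (-26,35,17)  [lands on river]
river: ρ → (17,33,-28)
river: ρ → (-28,23,22)
river: ρ → (22,21,-29)
river: ρ → (-29,37,14)
river: ρ → (14,47,-14)
river: ρ → (-14,37,29)
river: ρ → (29,21,-22)
river: ρ → (-22,23,28)
river: ρ → (28,33,-17)
river: ρ → (-17,35,26)
river: ρ → (26,17,-26)
closes: descent 1, river 12
min |a| on river = 14

14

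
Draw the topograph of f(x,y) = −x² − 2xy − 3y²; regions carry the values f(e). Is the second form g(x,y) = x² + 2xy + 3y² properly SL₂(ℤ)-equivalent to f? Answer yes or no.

D₁ = -8, D₂ = -8
f is negative-definite; reduce −f:
−f: translate: b→0 (≡2 mod 2), so (1,2,3)→(1,0,2)
−f: reduced (well bottom): (1,0,2) with a≤c, −a<b≤a
flip sign back: reduced form of f is (-1,0,-2)
g: translate: b→0 (≡2 mod 2), so (1,2,3)→(1,0,2)
g: reduced (well bottom): (1,0,2) with a≤c, −a<b≤a
reduced forms (-1, 0, -2) vs (1, 0, 2) ⇒ inequivalent

no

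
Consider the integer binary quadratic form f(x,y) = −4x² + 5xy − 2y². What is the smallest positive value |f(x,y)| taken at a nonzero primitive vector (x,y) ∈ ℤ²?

translate: b→3 (≡-5 mod 8), so (4,-5,2)→(4,3,1)
flip: (4,3,1)→(1,-3,4)
translate: b→1 (≡-3 mod 2), so (1,-3,4)→(1,1,2)
reduced (well bottom): (1,1,2) with a≤c, −a<b≤a
well minimum |f| = |-1| = 1 (negative-definite)

1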